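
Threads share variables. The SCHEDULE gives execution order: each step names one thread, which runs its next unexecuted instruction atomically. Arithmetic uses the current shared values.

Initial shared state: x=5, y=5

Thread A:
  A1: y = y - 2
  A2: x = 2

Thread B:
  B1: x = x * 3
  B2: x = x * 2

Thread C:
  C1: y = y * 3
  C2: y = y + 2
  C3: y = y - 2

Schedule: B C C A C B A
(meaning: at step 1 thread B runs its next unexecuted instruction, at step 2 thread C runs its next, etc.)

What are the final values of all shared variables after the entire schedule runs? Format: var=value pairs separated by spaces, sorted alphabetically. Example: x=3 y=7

Answer: x=2 y=13

Derivation:
Step 1: thread B executes B1 (x = x * 3). Shared: x=15 y=5. PCs: A@0 B@1 C@0
Step 2: thread C executes C1 (y = y * 3). Shared: x=15 y=15. PCs: A@0 B@1 C@1
Step 3: thread C executes C2 (y = y + 2). Shared: x=15 y=17. PCs: A@0 B@1 C@2
Step 4: thread A executes A1 (y = y - 2). Shared: x=15 y=15. PCs: A@1 B@1 C@2
Step 5: thread C executes C3 (y = y - 2). Shared: x=15 y=13. PCs: A@1 B@1 C@3
Step 6: thread B executes B2 (x = x * 2). Shared: x=30 y=13. PCs: A@1 B@2 C@3
Step 7: thread A executes A2 (x = 2). Shared: x=2 y=13. PCs: A@2 B@2 C@3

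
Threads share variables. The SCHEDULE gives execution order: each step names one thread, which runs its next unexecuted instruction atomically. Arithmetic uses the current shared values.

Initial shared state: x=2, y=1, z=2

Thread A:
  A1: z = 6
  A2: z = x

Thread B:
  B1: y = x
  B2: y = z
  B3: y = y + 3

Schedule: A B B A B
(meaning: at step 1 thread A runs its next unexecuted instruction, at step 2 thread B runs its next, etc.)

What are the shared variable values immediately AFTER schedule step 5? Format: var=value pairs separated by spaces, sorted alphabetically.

Step 1: thread A executes A1 (z = 6). Shared: x=2 y=1 z=6. PCs: A@1 B@0
Step 2: thread B executes B1 (y = x). Shared: x=2 y=2 z=6. PCs: A@1 B@1
Step 3: thread B executes B2 (y = z). Shared: x=2 y=6 z=6. PCs: A@1 B@2
Step 4: thread A executes A2 (z = x). Shared: x=2 y=6 z=2. PCs: A@2 B@2
Step 5: thread B executes B3 (y = y + 3). Shared: x=2 y=9 z=2. PCs: A@2 B@3

Answer: x=2 y=9 z=2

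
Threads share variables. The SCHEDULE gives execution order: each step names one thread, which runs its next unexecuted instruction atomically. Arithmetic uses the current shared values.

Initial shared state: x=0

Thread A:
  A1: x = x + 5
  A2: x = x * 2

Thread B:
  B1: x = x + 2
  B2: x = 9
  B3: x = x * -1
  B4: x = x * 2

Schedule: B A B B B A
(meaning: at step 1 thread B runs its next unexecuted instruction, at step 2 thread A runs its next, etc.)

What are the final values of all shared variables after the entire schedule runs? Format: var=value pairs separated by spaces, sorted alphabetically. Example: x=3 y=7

Step 1: thread B executes B1 (x = x + 2). Shared: x=2. PCs: A@0 B@1
Step 2: thread A executes A1 (x = x + 5). Shared: x=7. PCs: A@1 B@1
Step 3: thread B executes B2 (x = 9). Shared: x=9. PCs: A@1 B@2
Step 4: thread B executes B3 (x = x * -1). Shared: x=-9. PCs: A@1 B@3
Step 5: thread B executes B4 (x = x * 2). Shared: x=-18. PCs: A@1 B@4
Step 6: thread A executes A2 (x = x * 2). Shared: x=-36. PCs: A@2 B@4

Answer: x=-36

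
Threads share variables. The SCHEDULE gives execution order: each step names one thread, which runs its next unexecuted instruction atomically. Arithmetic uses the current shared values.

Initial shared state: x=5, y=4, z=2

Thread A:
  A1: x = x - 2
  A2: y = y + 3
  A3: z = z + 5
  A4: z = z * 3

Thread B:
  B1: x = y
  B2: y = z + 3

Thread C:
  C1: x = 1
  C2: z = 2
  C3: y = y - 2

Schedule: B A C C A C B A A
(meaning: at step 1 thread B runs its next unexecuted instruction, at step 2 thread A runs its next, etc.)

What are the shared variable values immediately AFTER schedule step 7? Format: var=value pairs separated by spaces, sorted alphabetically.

Step 1: thread B executes B1 (x = y). Shared: x=4 y=4 z=2. PCs: A@0 B@1 C@0
Step 2: thread A executes A1 (x = x - 2). Shared: x=2 y=4 z=2. PCs: A@1 B@1 C@0
Step 3: thread C executes C1 (x = 1). Shared: x=1 y=4 z=2. PCs: A@1 B@1 C@1
Step 4: thread C executes C2 (z = 2). Shared: x=1 y=4 z=2. PCs: A@1 B@1 C@2
Step 5: thread A executes A2 (y = y + 3). Shared: x=1 y=7 z=2. PCs: A@2 B@1 C@2
Step 6: thread C executes C3 (y = y - 2). Shared: x=1 y=5 z=2. PCs: A@2 B@1 C@3
Step 7: thread B executes B2 (y = z + 3). Shared: x=1 y=5 z=2. PCs: A@2 B@2 C@3

Answer: x=1 y=5 z=2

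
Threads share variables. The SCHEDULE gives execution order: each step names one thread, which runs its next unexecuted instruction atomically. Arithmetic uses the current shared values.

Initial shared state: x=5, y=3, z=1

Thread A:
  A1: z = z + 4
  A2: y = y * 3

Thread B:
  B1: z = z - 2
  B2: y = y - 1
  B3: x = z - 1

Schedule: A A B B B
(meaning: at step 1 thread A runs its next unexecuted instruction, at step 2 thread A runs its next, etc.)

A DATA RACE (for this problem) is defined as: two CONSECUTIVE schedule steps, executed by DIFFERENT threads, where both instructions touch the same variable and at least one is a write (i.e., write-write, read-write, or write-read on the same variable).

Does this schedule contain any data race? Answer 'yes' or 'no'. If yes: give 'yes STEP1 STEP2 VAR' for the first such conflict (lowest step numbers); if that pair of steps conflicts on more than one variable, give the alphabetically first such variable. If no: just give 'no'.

Steps 1,2: same thread (A). No race.
Steps 2,3: A(r=y,w=y) vs B(r=z,w=z). No conflict.
Steps 3,4: same thread (B). No race.
Steps 4,5: same thread (B). No race.

Answer: no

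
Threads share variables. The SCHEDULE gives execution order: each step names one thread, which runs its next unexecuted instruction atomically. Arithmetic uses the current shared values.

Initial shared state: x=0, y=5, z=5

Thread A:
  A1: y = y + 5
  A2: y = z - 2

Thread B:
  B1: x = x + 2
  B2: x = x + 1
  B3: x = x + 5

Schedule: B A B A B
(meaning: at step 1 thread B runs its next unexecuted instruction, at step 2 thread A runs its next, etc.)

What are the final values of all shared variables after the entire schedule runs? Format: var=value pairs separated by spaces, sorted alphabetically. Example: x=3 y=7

Answer: x=8 y=3 z=5

Derivation:
Step 1: thread B executes B1 (x = x + 2). Shared: x=2 y=5 z=5. PCs: A@0 B@1
Step 2: thread A executes A1 (y = y + 5). Shared: x=2 y=10 z=5. PCs: A@1 B@1
Step 3: thread B executes B2 (x = x + 1). Shared: x=3 y=10 z=5. PCs: A@1 B@2
Step 4: thread A executes A2 (y = z - 2). Shared: x=3 y=3 z=5. PCs: A@2 B@2
Step 5: thread B executes B3 (x = x + 5). Shared: x=8 y=3 z=5. PCs: A@2 B@3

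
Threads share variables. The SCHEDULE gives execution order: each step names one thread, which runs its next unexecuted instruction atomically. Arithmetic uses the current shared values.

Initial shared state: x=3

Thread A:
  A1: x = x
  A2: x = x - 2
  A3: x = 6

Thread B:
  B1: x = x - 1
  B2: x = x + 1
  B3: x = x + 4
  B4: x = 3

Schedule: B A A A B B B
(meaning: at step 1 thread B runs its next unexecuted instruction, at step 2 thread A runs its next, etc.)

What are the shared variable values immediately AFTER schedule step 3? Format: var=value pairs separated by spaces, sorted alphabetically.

Step 1: thread B executes B1 (x = x - 1). Shared: x=2. PCs: A@0 B@1
Step 2: thread A executes A1 (x = x). Shared: x=2. PCs: A@1 B@1
Step 3: thread A executes A2 (x = x - 2). Shared: x=0. PCs: A@2 B@1

Answer: x=0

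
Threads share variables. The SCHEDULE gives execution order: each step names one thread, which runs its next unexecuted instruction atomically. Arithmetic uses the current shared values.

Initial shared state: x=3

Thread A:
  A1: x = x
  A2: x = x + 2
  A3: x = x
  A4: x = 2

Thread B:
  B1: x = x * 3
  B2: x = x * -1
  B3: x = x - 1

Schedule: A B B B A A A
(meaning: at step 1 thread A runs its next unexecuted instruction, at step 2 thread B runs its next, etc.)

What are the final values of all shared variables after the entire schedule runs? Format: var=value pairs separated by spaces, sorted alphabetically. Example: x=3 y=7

Answer: x=2

Derivation:
Step 1: thread A executes A1 (x = x). Shared: x=3. PCs: A@1 B@0
Step 2: thread B executes B1 (x = x * 3). Shared: x=9. PCs: A@1 B@1
Step 3: thread B executes B2 (x = x * -1). Shared: x=-9. PCs: A@1 B@2
Step 4: thread B executes B3 (x = x - 1). Shared: x=-10. PCs: A@1 B@3
Step 5: thread A executes A2 (x = x + 2). Shared: x=-8. PCs: A@2 B@3
Step 6: thread A executes A3 (x = x). Shared: x=-8. PCs: A@3 B@3
Step 7: thread A executes A4 (x = 2). Shared: x=2. PCs: A@4 B@3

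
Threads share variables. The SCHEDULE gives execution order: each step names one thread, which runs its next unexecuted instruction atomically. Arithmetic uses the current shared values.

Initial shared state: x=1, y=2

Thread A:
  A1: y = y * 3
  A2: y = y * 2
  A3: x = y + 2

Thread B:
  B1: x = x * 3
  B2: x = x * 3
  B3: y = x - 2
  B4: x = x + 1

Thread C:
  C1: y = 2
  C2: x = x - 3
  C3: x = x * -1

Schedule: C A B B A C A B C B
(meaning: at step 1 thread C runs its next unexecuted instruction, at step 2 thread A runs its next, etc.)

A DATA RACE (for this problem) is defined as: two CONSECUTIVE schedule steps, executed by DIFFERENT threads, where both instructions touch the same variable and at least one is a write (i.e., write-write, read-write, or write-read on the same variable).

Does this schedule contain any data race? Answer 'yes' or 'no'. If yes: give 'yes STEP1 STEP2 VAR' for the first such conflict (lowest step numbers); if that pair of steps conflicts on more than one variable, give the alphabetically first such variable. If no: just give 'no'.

Answer: yes 1 2 y

Derivation:
Steps 1,2: C(y = 2) vs A(y = y * 3). RACE on y (W-W).
Steps 2,3: A(r=y,w=y) vs B(r=x,w=x). No conflict.
Steps 3,4: same thread (B). No race.
Steps 4,5: B(r=x,w=x) vs A(r=y,w=y). No conflict.
Steps 5,6: A(r=y,w=y) vs C(r=x,w=x). No conflict.
Steps 6,7: C(x = x - 3) vs A(x = y + 2). RACE on x (W-W).
Steps 7,8: A(x = y + 2) vs B(y = x - 2). RACE on x (W-R), y (R-W). Multiple vars; alphabetically first is x.
Steps 8,9: B(y = x - 2) vs C(x = x * -1). RACE on x (R-W).
Steps 9,10: C(x = x * -1) vs B(x = x + 1). RACE on x (W-W).
First conflict at steps 1,2.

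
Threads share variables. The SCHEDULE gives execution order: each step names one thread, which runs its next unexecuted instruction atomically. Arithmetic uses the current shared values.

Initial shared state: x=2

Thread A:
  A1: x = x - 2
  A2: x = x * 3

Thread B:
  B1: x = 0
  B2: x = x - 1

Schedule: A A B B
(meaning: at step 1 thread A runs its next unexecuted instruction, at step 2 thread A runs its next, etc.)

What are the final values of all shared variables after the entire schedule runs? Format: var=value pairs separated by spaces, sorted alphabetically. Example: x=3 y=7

Answer: x=-1

Derivation:
Step 1: thread A executes A1 (x = x - 2). Shared: x=0. PCs: A@1 B@0
Step 2: thread A executes A2 (x = x * 3). Shared: x=0. PCs: A@2 B@0
Step 3: thread B executes B1 (x = 0). Shared: x=0. PCs: A@2 B@1
Step 4: thread B executes B2 (x = x - 1). Shared: x=-1. PCs: A@2 B@2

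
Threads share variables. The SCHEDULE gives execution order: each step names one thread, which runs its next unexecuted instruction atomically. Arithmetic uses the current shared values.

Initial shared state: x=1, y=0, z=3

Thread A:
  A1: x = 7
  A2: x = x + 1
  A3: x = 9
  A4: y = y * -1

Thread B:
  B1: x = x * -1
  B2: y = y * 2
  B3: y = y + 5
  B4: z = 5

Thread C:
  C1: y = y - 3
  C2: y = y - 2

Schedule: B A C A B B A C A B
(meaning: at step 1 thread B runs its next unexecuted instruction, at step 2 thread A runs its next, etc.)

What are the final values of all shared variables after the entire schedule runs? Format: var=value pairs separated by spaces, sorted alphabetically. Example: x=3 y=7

Step 1: thread B executes B1 (x = x * -1). Shared: x=-1 y=0 z=3. PCs: A@0 B@1 C@0
Step 2: thread A executes A1 (x = 7). Shared: x=7 y=0 z=3. PCs: A@1 B@1 C@0
Step 3: thread C executes C1 (y = y - 3). Shared: x=7 y=-3 z=3. PCs: A@1 B@1 C@1
Step 4: thread A executes A2 (x = x + 1). Shared: x=8 y=-3 z=3. PCs: A@2 B@1 C@1
Step 5: thread B executes B2 (y = y * 2). Shared: x=8 y=-6 z=3. PCs: A@2 B@2 C@1
Step 6: thread B executes B3 (y = y + 5). Shared: x=8 y=-1 z=3. PCs: A@2 B@3 C@1
Step 7: thread A executes A3 (x = 9). Shared: x=9 y=-1 z=3. PCs: A@3 B@3 C@1
Step 8: thread C executes C2 (y = y - 2). Shared: x=9 y=-3 z=3. PCs: A@3 B@3 C@2
Step 9: thread A executes A4 (y = y * -1). Shared: x=9 y=3 z=3. PCs: A@4 B@3 C@2
Step 10: thread B executes B4 (z = 5). Shared: x=9 y=3 z=5. PCs: A@4 B@4 C@2

Answer: x=9 y=3 z=5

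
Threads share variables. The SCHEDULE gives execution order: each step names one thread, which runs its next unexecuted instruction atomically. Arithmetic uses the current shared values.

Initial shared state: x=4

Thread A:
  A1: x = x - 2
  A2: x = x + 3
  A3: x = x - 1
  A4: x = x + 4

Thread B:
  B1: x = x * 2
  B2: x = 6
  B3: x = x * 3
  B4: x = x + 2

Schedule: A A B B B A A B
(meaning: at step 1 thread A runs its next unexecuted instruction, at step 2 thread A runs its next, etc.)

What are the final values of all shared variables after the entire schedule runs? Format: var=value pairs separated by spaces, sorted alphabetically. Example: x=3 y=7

Answer: x=23

Derivation:
Step 1: thread A executes A1 (x = x - 2). Shared: x=2. PCs: A@1 B@0
Step 2: thread A executes A2 (x = x + 3). Shared: x=5. PCs: A@2 B@0
Step 3: thread B executes B1 (x = x * 2). Shared: x=10. PCs: A@2 B@1
Step 4: thread B executes B2 (x = 6). Shared: x=6. PCs: A@2 B@2
Step 5: thread B executes B3 (x = x * 3). Shared: x=18. PCs: A@2 B@3
Step 6: thread A executes A3 (x = x - 1). Shared: x=17. PCs: A@3 B@3
Step 7: thread A executes A4 (x = x + 4). Shared: x=21. PCs: A@4 B@3
Step 8: thread B executes B4 (x = x + 2). Shared: x=23. PCs: A@4 B@4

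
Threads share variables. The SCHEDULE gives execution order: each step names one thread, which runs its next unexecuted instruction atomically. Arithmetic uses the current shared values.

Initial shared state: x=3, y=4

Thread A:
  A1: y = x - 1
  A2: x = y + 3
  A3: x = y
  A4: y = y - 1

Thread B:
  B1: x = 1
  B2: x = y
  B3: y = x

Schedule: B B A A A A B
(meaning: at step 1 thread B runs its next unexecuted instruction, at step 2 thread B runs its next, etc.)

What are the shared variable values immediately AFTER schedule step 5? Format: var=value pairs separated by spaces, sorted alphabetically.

Answer: x=3 y=3

Derivation:
Step 1: thread B executes B1 (x = 1). Shared: x=1 y=4. PCs: A@0 B@1
Step 2: thread B executes B2 (x = y). Shared: x=4 y=4. PCs: A@0 B@2
Step 3: thread A executes A1 (y = x - 1). Shared: x=4 y=3. PCs: A@1 B@2
Step 4: thread A executes A2 (x = y + 3). Shared: x=6 y=3. PCs: A@2 B@2
Step 5: thread A executes A3 (x = y). Shared: x=3 y=3. PCs: A@3 B@2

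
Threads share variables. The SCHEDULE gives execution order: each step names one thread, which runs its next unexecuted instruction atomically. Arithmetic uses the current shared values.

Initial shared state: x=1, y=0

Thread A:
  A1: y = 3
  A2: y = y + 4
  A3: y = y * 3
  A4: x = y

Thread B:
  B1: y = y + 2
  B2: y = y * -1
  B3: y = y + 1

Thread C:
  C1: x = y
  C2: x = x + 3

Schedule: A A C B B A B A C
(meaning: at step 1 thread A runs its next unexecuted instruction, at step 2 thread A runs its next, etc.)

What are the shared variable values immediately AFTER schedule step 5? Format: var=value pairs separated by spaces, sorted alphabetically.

Step 1: thread A executes A1 (y = 3). Shared: x=1 y=3. PCs: A@1 B@0 C@0
Step 2: thread A executes A2 (y = y + 4). Shared: x=1 y=7. PCs: A@2 B@0 C@0
Step 3: thread C executes C1 (x = y). Shared: x=7 y=7. PCs: A@2 B@0 C@1
Step 4: thread B executes B1 (y = y + 2). Shared: x=7 y=9. PCs: A@2 B@1 C@1
Step 5: thread B executes B2 (y = y * -1). Shared: x=7 y=-9. PCs: A@2 B@2 C@1

Answer: x=7 y=-9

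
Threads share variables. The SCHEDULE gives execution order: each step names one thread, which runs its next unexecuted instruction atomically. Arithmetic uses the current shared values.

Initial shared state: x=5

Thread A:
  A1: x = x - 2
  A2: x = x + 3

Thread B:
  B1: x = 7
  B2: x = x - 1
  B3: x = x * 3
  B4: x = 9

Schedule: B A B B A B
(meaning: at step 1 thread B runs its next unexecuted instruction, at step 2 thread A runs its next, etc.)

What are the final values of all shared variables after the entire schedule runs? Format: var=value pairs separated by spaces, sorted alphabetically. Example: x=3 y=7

Answer: x=9

Derivation:
Step 1: thread B executes B1 (x = 7). Shared: x=7. PCs: A@0 B@1
Step 2: thread A executes A1 (x = x - 2). Shared: x=5. PCs: A@1 B@1
Step 3: thread B executes B2 (x = x - 1). Shared: x=4. PCs: A@1 B@2
Step 4: thread B executes B3 (x = x * 3). Shared: x=12. PCs: A@1 B@3
Step 5: thread A executes A2 (x = x + 3). Shared: x=15. PCs: A@2 B@3
Step 6: thread B executes B4 (x = 9). Shared: x=9. PCs: A@2 B@4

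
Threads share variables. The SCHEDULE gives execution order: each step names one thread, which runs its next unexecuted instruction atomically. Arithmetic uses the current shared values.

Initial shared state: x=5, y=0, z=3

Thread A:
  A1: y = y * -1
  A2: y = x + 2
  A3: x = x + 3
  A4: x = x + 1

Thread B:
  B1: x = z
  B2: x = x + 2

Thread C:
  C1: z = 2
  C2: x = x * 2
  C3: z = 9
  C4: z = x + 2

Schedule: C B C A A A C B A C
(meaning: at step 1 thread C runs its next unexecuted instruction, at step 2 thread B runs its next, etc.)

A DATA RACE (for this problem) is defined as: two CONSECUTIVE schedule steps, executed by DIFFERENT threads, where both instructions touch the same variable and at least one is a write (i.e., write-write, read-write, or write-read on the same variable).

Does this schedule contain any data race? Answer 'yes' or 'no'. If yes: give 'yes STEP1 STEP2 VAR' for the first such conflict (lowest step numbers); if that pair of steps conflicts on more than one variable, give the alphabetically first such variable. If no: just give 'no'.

Steps 1,2: C(z = 2) vs B(x = z). RACE on z (W-R).
Steps 2,3: B(x = z) vs C(x = x * 2). RACE on x (W-W).
Steps 3,4: C(r=x,w=x) vs A(r=y,w=y). No conflict.
Steps 4,5: same thread (A). No race.
Steps 5,6: same thread (A). No race.
Steps 6,7: A(r=x,w=x) vs C(r=-,w=z). No conflict.
Steps 7,8: C(r=-,w=z) vs B(r=x,w=x). No conflict.
Steps 8,9: B(x = x + 2) vs A(x = x + 1). RACE on x (W-W).
Steps 9,10: A(x = x + 1) vs C(z = x + 2). RACE on x (W-R).
First conflict at steps 1,2.

Answer: yes 1 2 z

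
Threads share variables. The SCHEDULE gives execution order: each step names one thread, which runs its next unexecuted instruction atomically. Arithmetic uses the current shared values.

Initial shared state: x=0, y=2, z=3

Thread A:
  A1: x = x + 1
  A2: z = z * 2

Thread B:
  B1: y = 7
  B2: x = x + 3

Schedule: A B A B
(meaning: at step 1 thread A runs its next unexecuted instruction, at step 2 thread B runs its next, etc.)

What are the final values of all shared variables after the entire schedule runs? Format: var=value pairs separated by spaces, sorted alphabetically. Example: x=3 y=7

Answer: x=4 y=7 z=6

Derivation:
Step 1: thread A executes A1 (x = x + 1). Shared: x=1 y=2 z=3. PCs: A@1 B@0
Step 2: thread B executes B1 (y = 7). Shared: x=1 y=7 z=3. PCs: A@1 B@1
Step 3: thread A executes A2 (z = z * 2). Shared: x=1 y=7 z=6. PCs: A@2 B@1
Step 4: thread B executes B2 (x = x + 3). Shared: x=4 y=7 z=6. PCs: A@2 B@2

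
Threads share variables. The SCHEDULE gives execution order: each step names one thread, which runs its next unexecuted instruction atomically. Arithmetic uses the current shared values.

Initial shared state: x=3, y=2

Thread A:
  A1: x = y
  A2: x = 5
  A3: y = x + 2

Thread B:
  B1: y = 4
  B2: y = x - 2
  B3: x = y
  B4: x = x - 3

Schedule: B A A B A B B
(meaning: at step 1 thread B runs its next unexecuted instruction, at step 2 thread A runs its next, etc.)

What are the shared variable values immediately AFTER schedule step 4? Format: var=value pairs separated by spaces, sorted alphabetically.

Answer: x=5 y=3

Derivation:
Step 1: thread B executes B1 (y = 4). Shared: x=3 y=4. PCs: A@0 B@1
Step 2: thread A executes A1 (x = y). Shared: x=4 y=4. PCs: A@1 B@1
Step 3: thread A executes A2 (x = 5). Shared: x=5 y=4. PCs: A@2 B@1
Step 4: thread B executes B2 (y = x - 2). Shared: x=5 y=3. PCs: A@2 B@2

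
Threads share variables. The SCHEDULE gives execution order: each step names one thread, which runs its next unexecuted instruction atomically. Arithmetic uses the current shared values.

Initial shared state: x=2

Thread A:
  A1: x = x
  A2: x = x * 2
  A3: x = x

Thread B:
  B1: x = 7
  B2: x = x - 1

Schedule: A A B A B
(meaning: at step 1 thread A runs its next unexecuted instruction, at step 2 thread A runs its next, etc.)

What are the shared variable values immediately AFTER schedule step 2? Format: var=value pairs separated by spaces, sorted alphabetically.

Answer: x=4

Derivation:
Step 1: thread A executes A1 (x = x). Shared: x=2. PCs: A@1 B@0
Step 2: thread A executes A2 (x = x * 2). Shared: x=4. PCs: A@2 B@0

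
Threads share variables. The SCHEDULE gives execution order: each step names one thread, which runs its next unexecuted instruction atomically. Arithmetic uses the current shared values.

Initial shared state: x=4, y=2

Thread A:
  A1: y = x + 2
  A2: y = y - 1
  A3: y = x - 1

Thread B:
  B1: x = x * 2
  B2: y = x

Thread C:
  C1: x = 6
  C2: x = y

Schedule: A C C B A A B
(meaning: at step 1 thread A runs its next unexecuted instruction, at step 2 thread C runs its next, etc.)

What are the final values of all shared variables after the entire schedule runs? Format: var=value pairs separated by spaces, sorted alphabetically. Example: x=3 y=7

Step 1: thread A executes A1 (y = x + 2). Shared: x=4 y=6. PCs: A@1 B@0 C@0
Step 2: thread C executes C1 (x = 6). Shared: x=6 y=6. PCs: A@1 B@0 C@1
Step 3: thread C executes C2 (x = y). Shared: x=6 y=6. PCs: A@1 B@0 C@2
Step 4: thread B executes B1 (x = x * 2). Shared: x=12 y=6. PCs: A@1 B@1 C@2
Step 5: thread A executes A2 (y = y - 1). Shared: x=12 y=5. PCs: A@2 B@1 C@2
Step 6: thread A executes A3 (y = x - 1). Shared: x=12 y=11. PCs: A@3 B@1 C@2
Step 7: thread B executes B2 (y = x). Shared: x=12 y=12. PCs: A@3 B@2 C@2

Answer: x=12 y=12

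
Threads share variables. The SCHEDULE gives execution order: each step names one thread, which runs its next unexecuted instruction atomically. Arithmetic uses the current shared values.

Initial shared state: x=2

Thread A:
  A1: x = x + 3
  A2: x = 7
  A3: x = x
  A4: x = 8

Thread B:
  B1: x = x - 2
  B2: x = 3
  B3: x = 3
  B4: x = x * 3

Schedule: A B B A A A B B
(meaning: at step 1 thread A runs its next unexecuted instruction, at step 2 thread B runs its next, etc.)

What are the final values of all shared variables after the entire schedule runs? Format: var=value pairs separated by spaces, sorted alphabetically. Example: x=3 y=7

Answer: x=9

Derivation:
Step 1: thread A executes A1 (x = x + 3). Shared: x=5. PCs: A@1 B@0
Step 2: thread B executes B1 (x = x - 2). Shared: x=3. PCs: A@1 B@1
Step 3: thread B executes B2 (x = 3). Shared: x=3. PCs: A@1 B@2
Step 4: thread A executes A2 (x = 7). Shared: x=7. PCs: A@2 B@2
Step 5: thread A executes A3 (x = x). Shared: x=7. PCs: A@3 B@2
Step 6: thread A executes A4 (x = 8). Shared: x=8. PCs: A@4 B@2
Step 7: thread B executes B3 (x = 3). Shared: x=3. PCs: A@4 B@3
Step 8: thread B executes B4 (x = x * 3). Shared: x=9. PCs: A@4 B@4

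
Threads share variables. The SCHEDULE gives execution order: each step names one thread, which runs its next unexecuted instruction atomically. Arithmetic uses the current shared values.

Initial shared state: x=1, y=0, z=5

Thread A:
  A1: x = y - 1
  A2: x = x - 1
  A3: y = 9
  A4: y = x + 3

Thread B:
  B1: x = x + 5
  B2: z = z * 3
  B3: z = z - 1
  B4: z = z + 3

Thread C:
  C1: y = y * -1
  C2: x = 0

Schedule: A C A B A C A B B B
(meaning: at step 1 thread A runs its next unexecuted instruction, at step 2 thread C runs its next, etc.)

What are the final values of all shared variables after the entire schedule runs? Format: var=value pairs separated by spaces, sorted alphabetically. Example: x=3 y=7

Step 1: thread A executes A1 (x = y - 1). Shared: x=-1 y=0 z=5. PCs: A@1 B@0 C@0
Step 2: thread C executes C1 (y = y * -1). Shared: x=-1 y=0 z=5. PCs: A@1 B@0 C@1
Step 3: thread A executes A2 (x = x - 1). Shared: x=-2 y=0 z=5. PCs: A@2 B@0 C@1
Step 4: thread B executes B1 (x = x + 5). Shared: x=3 y=0 z=5. PCs: A@2 B@1 C@1
Step 5: thread A executes A3 (y = 9). Shared: x=3 y=9 z=5. PCs: A@3 B@1 C@1
Step 6: thread C executes C2 (x = 0). Shared: x=0 y=9 z=5. PCs: A@3 B@1 C@2
Step 7: thread A executes A4 (y = x + 3). Shared: x=0 y=3 z=5. PCs: A@4 B@1 C@2
Step 8: thread B executes B2 (z = z * 3). Shared: x=0 y=3 z=15. PCs: A@4 B@2 C@2
Step 9: thread B executes B3 (z = z - 1). Shared: x=0 y=3 z=14. PCs: A@4 B@3 C@2
Step 10: thread B executes B4 (z = z + 3). Shared: x=0 y=3 z=17. PCs: A@4 B@4 C@2

Answer: x=0 y=3 z=17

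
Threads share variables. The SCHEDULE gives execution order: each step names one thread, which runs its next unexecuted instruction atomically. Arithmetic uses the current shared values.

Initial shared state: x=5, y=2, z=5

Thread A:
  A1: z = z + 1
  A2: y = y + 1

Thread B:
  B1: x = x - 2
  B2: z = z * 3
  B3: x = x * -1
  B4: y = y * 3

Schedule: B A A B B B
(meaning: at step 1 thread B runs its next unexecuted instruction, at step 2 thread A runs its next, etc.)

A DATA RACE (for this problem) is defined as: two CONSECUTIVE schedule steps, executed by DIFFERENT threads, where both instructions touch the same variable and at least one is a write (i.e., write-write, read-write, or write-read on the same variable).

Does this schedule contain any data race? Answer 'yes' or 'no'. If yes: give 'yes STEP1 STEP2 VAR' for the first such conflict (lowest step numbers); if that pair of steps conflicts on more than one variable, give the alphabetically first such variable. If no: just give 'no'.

Answer: no

Derivation:
Steps 1,2: B(r=x,w=x) vs A(r=z,w=z). No conflict.
Steps 2,3: same thread (A). No race.
Steps 3,4: A(r=y,w=y) vs B(r=z,w=z). No conflict.
Steps 4,5: same thread (B). No race.
Steps 5,6: same thread (B). No race.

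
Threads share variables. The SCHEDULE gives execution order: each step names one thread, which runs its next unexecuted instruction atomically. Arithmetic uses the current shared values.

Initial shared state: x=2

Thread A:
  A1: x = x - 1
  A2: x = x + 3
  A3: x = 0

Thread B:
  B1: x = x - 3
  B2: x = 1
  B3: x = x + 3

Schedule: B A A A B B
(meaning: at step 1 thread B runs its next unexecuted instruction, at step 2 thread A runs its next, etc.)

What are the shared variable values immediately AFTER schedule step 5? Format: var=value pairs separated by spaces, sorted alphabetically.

Step 1: thread B executes B1 (x = x - 3). Shared: x=-1. PCs: A@0 B@1
Step 2: thread A executes A1 (x = x - 1). Shared: x=-2. PCs: A@1 B@1
Step 3: thread A executes A2 (x = x + 3). Shared: x=1. PCs: A@2 B@1
Step 4: thread A executes A3 (x = 0). Shared: x=0. PCs: A@3 B@1
Step 5: thread B executes B2 (x = 1). Shared: x=1. PCs: A@3 B@2

Answer: x=1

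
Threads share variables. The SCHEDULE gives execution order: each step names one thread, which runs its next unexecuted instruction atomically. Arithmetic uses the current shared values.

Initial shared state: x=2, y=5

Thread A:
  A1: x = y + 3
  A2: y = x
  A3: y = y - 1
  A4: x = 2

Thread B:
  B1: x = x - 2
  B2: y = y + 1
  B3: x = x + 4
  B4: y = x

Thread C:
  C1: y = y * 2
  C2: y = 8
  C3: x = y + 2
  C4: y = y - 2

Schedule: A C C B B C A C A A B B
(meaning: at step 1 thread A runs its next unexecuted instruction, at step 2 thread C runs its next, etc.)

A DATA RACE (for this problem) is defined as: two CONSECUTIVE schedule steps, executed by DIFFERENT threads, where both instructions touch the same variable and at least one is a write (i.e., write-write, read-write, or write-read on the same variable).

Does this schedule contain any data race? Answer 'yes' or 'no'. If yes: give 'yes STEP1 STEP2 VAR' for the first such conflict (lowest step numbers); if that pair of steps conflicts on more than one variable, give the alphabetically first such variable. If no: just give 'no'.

Answer: yes 1 2 y

Derivation:
Steps 1,2: A(x = y + 3) vs C(y = y * 2). RACE on y (R-W).
Steps 2,3: same thread (C). No race.
Steps 3,4: C(r=-,w=y) vs B(r=x,w=x). No conflict.
Steps 4,5: same thread (B). No race.
Steps 5,6: B(y = y + 1) vs C(x = y + 2). RACE on y (W-R).
Steps 6,7: C(x = y + 2) vs A(y = x). RACE on x (W-R), y (R-W). Multiple vars; alphabetically first is x.
Steps 7,8: A(y = x) vs C(y = y - 2). RACE on y (W-W).
Steps 8,9: C(y = y - 2) vs A(y = y - 1). RACE on y (W-W).
Steps 9,10: same thread (A). No race.
Steps 10,11: A(x = 2) vs B(x = x + 4). RACE on x (W-W).
Steps 11,12: same thread (B). No race.
First conflict at steps 1,2.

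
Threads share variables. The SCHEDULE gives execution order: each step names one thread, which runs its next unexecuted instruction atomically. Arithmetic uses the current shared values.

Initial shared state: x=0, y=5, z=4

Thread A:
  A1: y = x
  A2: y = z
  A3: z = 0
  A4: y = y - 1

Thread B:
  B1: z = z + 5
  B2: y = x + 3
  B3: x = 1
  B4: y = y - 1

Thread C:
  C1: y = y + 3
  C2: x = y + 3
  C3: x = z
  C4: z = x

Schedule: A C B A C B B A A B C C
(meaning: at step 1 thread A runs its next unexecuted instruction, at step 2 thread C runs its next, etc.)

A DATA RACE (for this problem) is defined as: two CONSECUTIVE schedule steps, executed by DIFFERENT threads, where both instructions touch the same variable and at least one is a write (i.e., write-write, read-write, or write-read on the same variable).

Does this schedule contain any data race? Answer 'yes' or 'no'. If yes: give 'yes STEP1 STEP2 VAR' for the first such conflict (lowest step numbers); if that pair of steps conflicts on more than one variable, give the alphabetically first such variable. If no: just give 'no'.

Steps 1,2: A(y = x) vs C(y = y + 3). RACE on y (W-W).
Steps 2,3: C(r=y,w=y) vs B(r=z,w=z). No conflict.
Steps 3,4: B(z = z + 5) vs A(y = z). RACE on z (W-R).
Steps 4,5: A(y = z) vs C(x = y + 3). RACE on y (W-R).
Steps 5,6: C(x = y + 3) vs B(y = x + 3). RACE on x (W-R), y (R-W). Multiple vars; alphabetically first is x.
Steps 6,7: same thread (B). No race.
Steps 7,8: B(r=-,w=x) vs A(r=-,w=z). No conflict.
Steps 8,9: same thread (A). No race.
Steps 9,10: A(y = y - 1) vs B(y = y - 1). RACE on y (W-W).
Steps 10,11: B(r=y,w=y) vs C(r=z,w=x). No conflict.
Steps 11,12: same thread (C). No race.
First conflict at steps 1,2.

Answer: yes 1 2 y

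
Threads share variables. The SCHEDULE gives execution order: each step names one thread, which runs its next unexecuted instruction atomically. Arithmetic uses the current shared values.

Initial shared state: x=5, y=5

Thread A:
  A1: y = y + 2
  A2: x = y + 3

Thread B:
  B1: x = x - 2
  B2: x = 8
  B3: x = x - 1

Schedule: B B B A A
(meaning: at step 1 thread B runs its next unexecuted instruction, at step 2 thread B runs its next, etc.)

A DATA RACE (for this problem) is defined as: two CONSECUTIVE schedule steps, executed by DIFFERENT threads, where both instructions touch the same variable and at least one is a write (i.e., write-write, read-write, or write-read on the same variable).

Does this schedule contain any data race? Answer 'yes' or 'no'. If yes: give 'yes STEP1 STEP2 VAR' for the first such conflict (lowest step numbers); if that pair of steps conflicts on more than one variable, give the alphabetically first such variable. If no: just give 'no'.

Answer: no

Derivation:
Steps 1,2: same thread (B). No race.
Steps 2,3: same thread (B). No race.
Steps 3,4: B(r=x,w=x) vs A(r=y,w=y). No conflict.
Steps 4,5: same thread (A). No race.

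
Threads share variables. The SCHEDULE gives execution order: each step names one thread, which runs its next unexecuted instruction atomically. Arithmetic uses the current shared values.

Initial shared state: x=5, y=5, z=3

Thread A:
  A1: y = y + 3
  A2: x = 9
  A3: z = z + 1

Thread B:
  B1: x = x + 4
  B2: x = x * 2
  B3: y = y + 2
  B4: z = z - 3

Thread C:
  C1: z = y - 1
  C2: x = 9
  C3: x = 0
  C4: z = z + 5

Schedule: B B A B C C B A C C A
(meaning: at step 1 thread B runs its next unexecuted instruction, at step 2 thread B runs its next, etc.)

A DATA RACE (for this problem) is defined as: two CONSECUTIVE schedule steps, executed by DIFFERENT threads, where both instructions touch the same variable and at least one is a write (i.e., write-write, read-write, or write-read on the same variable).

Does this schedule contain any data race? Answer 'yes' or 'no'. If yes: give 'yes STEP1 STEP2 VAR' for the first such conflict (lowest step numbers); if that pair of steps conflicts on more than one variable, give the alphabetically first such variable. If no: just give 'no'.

Steps 1,2: same thread (B). No race.
Steps 2,3: B(r=x,w=x) vs A(r=y,w=y). No conflict.
Steps 3,4: A(y = y + 3) vs B(y = y + 2). RACE on y (W-W).
Steps 4,5: B(y = y + 2) vs C(z = y - 1). RACE on y (W-R).
Steps 5,6: same thread (C). No race.
Steps 6,7: C(r=-,w=x) vs B(r=z,w=z). No conflict.
Steps 7,8: B(r=z,w=z) vs A(r=-,w=x). No conflict.
Steps 8,9: A(x = 9) vs C(x = 0). RACE on x (W-W).
Steps 9,10: same thread (C). No race.
Steps 10,11: C(z = z + 5) vs A(z = z + 1). RACE on z (W-W).
First conflict at steps 3,4.

Answer: yes 3 4 y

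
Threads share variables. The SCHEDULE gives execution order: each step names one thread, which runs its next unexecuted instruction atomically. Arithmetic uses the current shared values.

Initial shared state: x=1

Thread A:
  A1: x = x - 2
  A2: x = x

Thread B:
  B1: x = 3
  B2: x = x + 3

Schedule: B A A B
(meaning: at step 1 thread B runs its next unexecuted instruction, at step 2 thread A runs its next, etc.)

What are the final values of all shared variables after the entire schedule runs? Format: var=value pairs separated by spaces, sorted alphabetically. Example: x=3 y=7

Step 1: thread B executes B1 (x = 3). Shared: x=3. PCs: A@0 B@1
Step 2: thread A executes A1 (x = x - 2). Shared: x=1. PCs: A@1 B@1
Step 3: thread A executes A2 (x = x). Shared: x=1. PCs: A@2 B@1
Step 4: thread B executes B2 (x = x + 3). Shared: x=4. PCs: A@2 B@2

Answer: x=4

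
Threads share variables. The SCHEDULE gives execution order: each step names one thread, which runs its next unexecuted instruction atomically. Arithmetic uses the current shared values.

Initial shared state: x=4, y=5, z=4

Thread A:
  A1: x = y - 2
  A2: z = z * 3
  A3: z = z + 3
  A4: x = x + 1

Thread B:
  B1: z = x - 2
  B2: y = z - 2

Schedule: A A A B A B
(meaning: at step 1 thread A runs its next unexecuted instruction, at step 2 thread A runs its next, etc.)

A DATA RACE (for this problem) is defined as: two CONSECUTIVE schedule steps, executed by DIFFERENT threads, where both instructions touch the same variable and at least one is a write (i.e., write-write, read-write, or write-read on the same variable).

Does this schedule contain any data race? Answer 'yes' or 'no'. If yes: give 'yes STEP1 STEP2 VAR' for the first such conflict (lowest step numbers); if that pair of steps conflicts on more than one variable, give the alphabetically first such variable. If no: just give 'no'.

Steps 1,2: same thread (A). No race.
Steps 2,3: same thread (A). No race.
Steps 3,4: A(z = z + 3) vs B(z = x - 2). RACE on z (W-W).
Steps 4,5: B(z = x - 2) vs A(x = x + 1). RACE on x (R-W).
Steps 5,6: A(r=x,w=x) vs B(r=z,w=y). No conflict.
First conflict at steps 3,4.

Answer: yes 3 4 z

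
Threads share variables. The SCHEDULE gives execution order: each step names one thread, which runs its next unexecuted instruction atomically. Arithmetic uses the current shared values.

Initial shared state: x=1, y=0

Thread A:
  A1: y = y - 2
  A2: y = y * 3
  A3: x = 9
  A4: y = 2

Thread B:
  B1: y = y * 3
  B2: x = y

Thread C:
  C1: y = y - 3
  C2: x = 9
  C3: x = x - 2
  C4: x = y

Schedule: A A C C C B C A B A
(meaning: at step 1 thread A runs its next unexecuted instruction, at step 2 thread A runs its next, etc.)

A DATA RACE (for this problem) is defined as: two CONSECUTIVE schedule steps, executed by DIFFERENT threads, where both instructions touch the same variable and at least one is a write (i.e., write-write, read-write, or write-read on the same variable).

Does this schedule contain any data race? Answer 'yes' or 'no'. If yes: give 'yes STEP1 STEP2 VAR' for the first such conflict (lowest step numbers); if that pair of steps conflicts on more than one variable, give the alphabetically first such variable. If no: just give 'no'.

Answer: yes 2 3 y

Derivation:
Steps 1,2: same thread (A). No race.
Steps 2,3: A(y = y * 3) vs C(y = y - 3). RACE on y (W-W).
Steps 3,4: same thread (C). No race.
Steps 4,5: same thread (C). No race.
Steps 5,6: C(r=x,w=x) vs B(r=y,w=y). No conflict.
Steps 6,7: B(y = y * 3) vs C(x = y). RACE on y (W-R).
Steps 7,8: C(x = y) vs A(x = 9). RACE on x (W-W).
Steps 8,9: A(x = 9) vs B(x = y). RACE on x (W-W).
Steps 9,10: B(x = y) vs A(y = 2). RACE on y (R-W).
First conflict at steps 2,3.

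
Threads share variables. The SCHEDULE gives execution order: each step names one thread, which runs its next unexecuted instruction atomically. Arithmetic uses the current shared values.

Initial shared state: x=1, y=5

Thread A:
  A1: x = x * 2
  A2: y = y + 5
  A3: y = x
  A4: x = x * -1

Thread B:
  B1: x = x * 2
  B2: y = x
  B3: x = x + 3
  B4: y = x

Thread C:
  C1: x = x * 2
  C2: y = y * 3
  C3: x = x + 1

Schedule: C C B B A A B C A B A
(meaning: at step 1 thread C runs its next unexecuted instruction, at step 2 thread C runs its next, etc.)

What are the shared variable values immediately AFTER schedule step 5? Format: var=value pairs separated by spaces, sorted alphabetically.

Answer: x=8 y=4

Derivation:
Step 1: thread C executes C1 (x = x * 2). Shared: x=2 y=5. PCs: A@0 B@0 C@1
Step 2: thread C executes C2 (y = y * 3). Shared: x=2 y=15. PCs: A@0 B@0 C@2
Step 3: thread B executes B1 (x = x * 2). Shared: x=4 y=15. PCs: A@0 B@1 C@2
Step 4: thread B executes B2 (y = x). Shared: x=4 y=4. PCs: A@0 B@2 C@2
Step 5: thread A executes A1 (x = x * 2). Shared: x=8 y=4. PCs: A@1 B@2 C@2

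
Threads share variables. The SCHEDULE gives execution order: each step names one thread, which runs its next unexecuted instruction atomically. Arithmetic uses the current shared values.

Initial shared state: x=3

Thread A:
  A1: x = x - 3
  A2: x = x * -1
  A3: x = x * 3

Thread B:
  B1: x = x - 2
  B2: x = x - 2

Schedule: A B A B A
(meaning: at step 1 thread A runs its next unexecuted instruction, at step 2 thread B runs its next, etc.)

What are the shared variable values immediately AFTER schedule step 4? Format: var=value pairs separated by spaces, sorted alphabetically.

Step 1: thread A executes A1 (x = x - 3). Shared: x=0. PCs: A@1 B@0
Step 2: thread B executes B1 (x = x - 2). Shared: x=-2. PCs: A@1 B@1
Step 3: thread A executes A2 (x = x * -1). Shared: x=2. PCs: A@2 B@1
Step 4: thread B executes B2 (x = x - 2). Shared: x=0. PCs: A@2 B@2

Answer: x=0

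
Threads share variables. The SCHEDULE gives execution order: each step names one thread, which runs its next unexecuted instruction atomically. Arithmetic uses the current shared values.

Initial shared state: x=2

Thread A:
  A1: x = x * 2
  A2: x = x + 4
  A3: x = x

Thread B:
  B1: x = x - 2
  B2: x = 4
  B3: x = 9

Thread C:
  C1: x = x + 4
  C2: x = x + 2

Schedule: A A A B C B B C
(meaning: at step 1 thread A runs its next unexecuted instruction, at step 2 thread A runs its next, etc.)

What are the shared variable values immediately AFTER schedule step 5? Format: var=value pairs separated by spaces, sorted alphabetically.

Step 1: thread A executes A1 (x = x * 2). Shared: x=4. PCs: A@1 B@0 C@0
Step 2: thread A executes A2 (x = x + 4). Shared: x=8. PCs: A@2 B@0 C@0
Step 3: thread A executes A3 (x = x). Shared: x=8. PCs: A@3 B@0 C@0
Step 4: thread B executes B1 (x = x - 2). Shared: x=6. PCs: A@3 B@1 C@0
Step 5: thread C executes C1 (x = x + 4). Shared: x=10. PCs: A@3 B@1 C@1

Answer: x=10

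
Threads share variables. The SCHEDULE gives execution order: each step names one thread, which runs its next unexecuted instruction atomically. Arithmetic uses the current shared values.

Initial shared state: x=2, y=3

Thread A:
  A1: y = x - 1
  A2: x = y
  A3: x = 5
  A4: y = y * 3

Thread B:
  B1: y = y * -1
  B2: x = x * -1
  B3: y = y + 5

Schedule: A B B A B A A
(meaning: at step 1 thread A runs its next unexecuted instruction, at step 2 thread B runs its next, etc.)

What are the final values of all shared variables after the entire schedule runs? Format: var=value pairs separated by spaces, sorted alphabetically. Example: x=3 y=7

Answer: x=5 y=12

Derivation:
Step 1: thread A executes A1 (y = x - 1). Shared: x=2 y=1. PCs: A@1 B@0
Step 2: thread B executes B1 (y = y * -1). Shared: x=2 y=-1. PCs: A@1 B@1
Step 3: thread B executes B2 (x = x * -1). Shared: x=-2 y=-1. PCs: A@1 B@2
Step 4: thread A executes A2 (x = y). Shared: x=-1 y=-1. PCs: A@2 B@2
Step 5: thread B executes B3 (y = y + 5). Shared: x=-1 y=4. PCs: A@2 B@3
Step 6: thread A executes A3 (x = 5). Shared: x=5 y=4. PCs: A@3 B@3
Step 7: thread A executes A4 (y = y * 3). Shared: x=5 y=12. PCs: A@4 B@3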